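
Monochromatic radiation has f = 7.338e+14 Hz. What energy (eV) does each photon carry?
3.0348 eV

Using E = hf:

E = hf = (6.626×10⁻³⁴ J·s)(7.338e+14 Hz)
E = 3.0348 eV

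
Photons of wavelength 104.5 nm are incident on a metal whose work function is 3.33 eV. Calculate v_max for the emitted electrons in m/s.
1.7327e+06 m/s

First, find the maximum kinetic energy:
E_photon = hc/λ = 11.8645 eV
KE_max = E_photon - φ = 11.8645 - 3.33 = 8.5345 eV

Convert to Joules: KE_max = 8.5345 × 1.602×10⁻¹⁹ J = 1.3674e-18 J

Then use KE = ½mv² to find velocity:
v = √(2·KE/m) = √(2 × 1.3674e-18 J / 9.109e-31 kg)
v = 1.7327e+06 m/s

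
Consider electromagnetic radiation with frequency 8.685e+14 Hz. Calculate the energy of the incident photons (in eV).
3.5918 eV

Using E = hf:

E = hf = (6.626×10⁻³⁴ J·s)(8.685e+14 Hz)
E = 3.5918 eV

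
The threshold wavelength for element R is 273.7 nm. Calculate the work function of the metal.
4.53 eV

At the threshold wavelength, photon energy equals work function:
φ = hc/λ₀

Calculating:
φ = (6.626×10⁻³⁴ J·s)(3×10⁸ m/s) / (273.7×10⁻⁹ m)
φ = 4.53 eV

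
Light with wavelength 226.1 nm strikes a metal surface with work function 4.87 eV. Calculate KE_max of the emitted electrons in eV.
0.6136 eV

Using Einstein's photoelectric equation: KE_max = hf - φ = hc/λ - φ

First, calculate the photon energy:
E_photon = hc/λ = (6.626×10⁻³⁴ J·s)(3×10⁸ m/s) / (226.1×10⁻⁹ m)
E_photon = 5.4836 eV

Then, the maximum kinetic energy:
KE_max = E_photon - φ = 5.4836 eV - 4.87 eV = 0.6136 eV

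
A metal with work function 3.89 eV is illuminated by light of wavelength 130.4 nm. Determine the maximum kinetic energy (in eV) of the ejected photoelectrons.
5.6180 eV

Using Einstein's photoelectric equation: KE_max = hf - φ = hc/λ - φ

First, calculate the photon energy:
E_photon = hc/λ = (6.626×10⁻³⁴ J·s)(3×10⁸ m/s) / (130.4×10⁻⁹ m)
E_photon = 9.5080 eV

Then, the maximum kinetic energy:
KE_max = E_photon - φ = 9.5080 eV - 3.89 eV = 5.6180 eV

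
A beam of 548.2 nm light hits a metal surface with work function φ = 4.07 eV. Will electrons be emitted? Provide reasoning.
No

For photoemission, the photon energy must exceed the work function.

Photon energy: E = hc/λ = 2.2617 eV
Work function: φ = 4.07 eV

Since E_photon (2.2617 eV) < φ (4.07 eV), photoemission will NOT occur.
The threshold wavelength is λ₀ = hc/φ = 304.6 nm.
Since 548.2 nm > 304.6 nm, the photons lack sufficient energy.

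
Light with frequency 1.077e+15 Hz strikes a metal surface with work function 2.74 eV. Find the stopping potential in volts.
1.7141 V

The stopping potential V_s satisfies: eV_s = KE_max

First, find KE_max using Einstein's equation:
E_photon = hf = (6.626×10⁻³⁴ J·s)(1.077e+15 Hz) = 4.4541 eV
KE_max = E_photon - φ = 4.4541 - 2.74 = 1.7141 eV

Since eV_s = KE_max:
V_s = KE_max/e = 1.7141 V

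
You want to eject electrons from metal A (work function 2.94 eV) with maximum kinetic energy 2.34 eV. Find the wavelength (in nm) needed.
234.82 nm

From Einstein's equation: KE_max = hc/λ - φ

Rearranging for λ:
hc/λ = KE_max + φ
λ = hc/(KE_max + φ)

Required photon energy:
E_photon = KE_max + φ = 2.34 + 2.94 = 5.28 eV

Required wavelength:
λ = hc/E_photon = (6.626×10⁻³⁴)(3×10⁸) / (5.28 × 1.602×10⁻¹⁹)
λ = 234.82 nm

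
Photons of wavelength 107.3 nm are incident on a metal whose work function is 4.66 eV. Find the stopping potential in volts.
6.8949 V

The stopping potential V_s satisfies: eV_s = KE_max

First, find KE_max using Einstein's equation:
E_photon = hc/λ = 11.5549 eV
KE_max = E_photon - φ = 11.5549 - 4.66 = 6.8949 eV

Since eV_s = KE_max:
V_s = KE_max/e = 6.8949 V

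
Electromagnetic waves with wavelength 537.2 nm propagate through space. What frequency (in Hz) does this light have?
5.5806e+14 Hz

Using the wave equation: c = fλ

Solving for frequency:
f = c/λ = (3×10⁸ m/s) / (537.2×10⁻⁹ m)
f = 5.5806e+14 Hz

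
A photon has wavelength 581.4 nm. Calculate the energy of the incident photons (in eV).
2.1325 eV

Using E = hf = hc/λ:

E = hc/λ = (6.626×10⁻³⁴ J·s)(3×10⁸ m/s) / (581.4×10⁻⁹ m)
E = 2.1325 eV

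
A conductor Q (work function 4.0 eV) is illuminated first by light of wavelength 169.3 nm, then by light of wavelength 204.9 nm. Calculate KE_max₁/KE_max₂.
1.6204

Using Einstein's equation: KE_max = hc/λ - φ

For λ₁ = 169.3 nm:
E₁ = hc/λ₁ = 7.3233 eV
KE₁ = E₁ - φ = 7.3233 - 4.0 = 3.3233 eV

For λ₂ = 204.9 nm:
E₂ = hc/λ₂ = 6.0510 eV
KE₂ = E₂ - φ = 6.0510 - 4.0 = 2.0510 eV

Ratio: KE₁/KE₂ = 3.3233/2.0510 = 1.6204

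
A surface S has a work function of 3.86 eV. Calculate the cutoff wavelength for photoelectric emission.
321.20 nm

The threshold wavelength is when the photon energy equals the work function:
hc/λ₀ = φ

Solving for λ₀:
λ₀ = hc/φ = (6.626×10⁻³⁴ J·s)(3×10⁸ m/s) / (3.86 eV × 1.602×10⁻¹⁹ J/eV)
λ₀ = 321.20 nm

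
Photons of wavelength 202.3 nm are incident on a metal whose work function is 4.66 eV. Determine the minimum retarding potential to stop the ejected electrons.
1.4687 V

The stopping potential V_s satisfies: eV_s = KE_max

First, find KE_max using Einstein's equation:
E_photon = hc/λ = 6.1287 eV
KE_max = E_photon - φ = 6.1287 - 4.66 = 1.4687 eV

Since eV_s = KE_max:
V_s = KE_max/e = 1.4687 V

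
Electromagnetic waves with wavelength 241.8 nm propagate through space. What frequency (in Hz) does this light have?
1.2398e+15 Hz

Using the wave equation: c = fλ

Solving for frequency:
f = c/λ = (3×10⁸ m/s) / (241.8×10⁻⁹ m)
f = 1.2398e+15 Hz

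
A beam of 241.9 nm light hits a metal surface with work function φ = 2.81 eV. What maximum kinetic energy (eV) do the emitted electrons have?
2.3154 eV

Using Einstein's photoelectric equation: KE_max = hf - φ = hc/λ - φ

First, calculate the photon energy:
E_photon = hc/λ = (6.626×10⁻³⁴ J·s)(3×10⁸ m/s) / (241.9×10⁻⁹ m)
E_photon = 5.1254 eV

Then, the maximum kinetic energy:
KE_max = E_photon - φ = 5.1254 eV - 2.81 eV = 2.3154 eV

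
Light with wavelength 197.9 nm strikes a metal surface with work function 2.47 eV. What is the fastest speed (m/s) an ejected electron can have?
1.1554e+06 m/s

First, find the maximum kinetic energy:
E_photon = hc/λ = 6.2650 eV
KE_max = E_photon - φ = 6.2650 - 2.47 = 3.7950 eV

Convert to Joules: KE_max = 3.7950 × 1.602×10⁻¹⁹ J = 6.0802e-19 J

Then use KE = ½mv² to find velocity:
v = √(2·KE/m) = √(2 × 6.0802e-19 J / 9.109e-31 kg)
v = 1.1554e+06 m/s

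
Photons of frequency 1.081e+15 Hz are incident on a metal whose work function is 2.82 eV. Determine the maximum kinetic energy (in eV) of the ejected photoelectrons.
1.6507 eV

Using Einstein's photoelectric equation: KE_max = hf - φ

First, calculate the photon energy:
E_photon = hf = (6.626×10⁻³⁴ J·s)(1.081e+15 Hz)
E_photon = 4.4707 eV

Then, the maximum kinetic energy:
KE_max = E_photon - φ = 4.4707 eV - 2.82 eV = 1.6507 eV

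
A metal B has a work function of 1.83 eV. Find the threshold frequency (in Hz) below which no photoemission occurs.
4.4249e+14 Hz

The threshold frequency is when the photon energy equals the work function:
hf₀ = φ

Solving for f₀:
f₀ = φ/h = (1.83 eV × 1.602×10⁻¹⁹ J/eV) / (6.626×10⁻³⁴ J·s)
f₀ = 4.4249e+14 Hz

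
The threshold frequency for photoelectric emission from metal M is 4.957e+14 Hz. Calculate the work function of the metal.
2.05 eV

At the threshold frequency, photon energy equals work function:
φ = hf₀

Calculating:
φ = (6.626×10⁻³⁴ J·s)(4.957e+14 Hz)
φ = 2.05 eV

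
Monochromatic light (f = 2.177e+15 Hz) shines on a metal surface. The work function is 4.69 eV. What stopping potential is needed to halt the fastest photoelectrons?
4.3133 V

The stopping potential V_s satisfies: eV_s = KE_max

First, find KE_max using Einstein's equation:
E_photon = hf = (6.626×10⁻³⁴ J·s)(2.177e+15 Hz) = 9.0033 eV
KE_max = E_photon - φ = 9.0033 - 4.69 = 4.3133 eV

Since eV_s = KE_max:
V_s = KE_max/e = 4.3133 V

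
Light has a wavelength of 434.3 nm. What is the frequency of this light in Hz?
6.9029e+14 Hz

Using the wave equation: c = fλ

Solving for frequency:
f = c/λ = (3×10⁸ m/s) / (434.3×10⁻⁹ m)
f = 6.9029e+14 Hz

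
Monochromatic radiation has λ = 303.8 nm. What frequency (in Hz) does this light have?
9.8681e+14 Hz

Using the wave equation: c = fλ

Solving for frequency:
f = c/λ = (3×10⁸ m/s) / (303.8×10⁻⁹ m)
f = 9.8681e+14 Hz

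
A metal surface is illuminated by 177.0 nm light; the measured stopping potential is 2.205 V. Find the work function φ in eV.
4.80 eV

The stopping potential gives the maximum kinetic energy: KE_max = eV_s = 2.205 eV

From Einstein's photoelectric equation: KE_max = hc/λ - φ
Rearranging: φ = hc/λ - KE_max

Calculate photon energy:
E_photon = hc/λ = (6.626×10⁻³⁴ J·s)(3×10⁸ m/s) / (177.0×10⁻⁹ m) = 7.0048 eV

Therefore:
φ = 7.0048 - 2.205 = 4.80 eV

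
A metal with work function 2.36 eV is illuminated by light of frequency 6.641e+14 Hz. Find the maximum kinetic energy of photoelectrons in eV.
0.3865 eV

Using Einstein's photoelectric equation: KE_max = hf - φ

First, calculate the photon energy:
E_photon = hf = (6.626×10⁻³⁴ J·s)(6.641e+14 Hz)
E_photon = 2.7465 eV

Then, the maximum kinetic energy:
KE_max = E_photon - φ = 2.7465 eV - 2.36 eV = 0.3865 eV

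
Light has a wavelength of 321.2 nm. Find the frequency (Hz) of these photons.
9.3335e+14 Hz

Using the wave equation: c = fλ

Solving for frequency:
f = c/λ = (3×10⁸ m/s) / (321.2×10⁻⁹ m)
f = 9.3335e+14 Hz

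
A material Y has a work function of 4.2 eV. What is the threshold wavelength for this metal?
295.20 nm

The threshold wavelength is when the photon energy equals the work function:
hc/λ₀ = φ

Solving for λ₀:
λ₀ = hc/φ = (6.626×10⁻³⁴ J·s)(3×10⁸ m/s) / (4.2 eV × 1.602×10⁻¹⁹ J/eV)
λ₀ = 295.20 nm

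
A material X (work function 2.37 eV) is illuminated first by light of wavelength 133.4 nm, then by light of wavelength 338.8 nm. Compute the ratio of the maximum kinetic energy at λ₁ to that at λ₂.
5.3696

Using Einstein's equation: KE_max = hc/λ - φ

For λ₁ = 133.4 nm:
E₁ = hc/λ₁ = 9.2942 eV
KE₁ = E₁ - φ = 9.2942 - 2.37 = 6.9242 eV

For λ₂ = 338.8 nm:
E₂ = hc/λ₂ = 3.6595 eV
KE₂ = E₂ - φ = 3.6595 - 2.37 = 1.2895 eV

Ratio: KE₁/KE₂ = 6.9242/1.2895 = 5.3696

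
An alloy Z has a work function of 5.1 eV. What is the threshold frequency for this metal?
1.2332e+15 Hz

The threshold frequency is when the photon energy equals the work function:
hf₀ = φ

Solving for f₀:
f₀ = φ/h = (5.1 eV × 1.602×10⁻¹⁹ J/eV) / (6.626×10⁻³⁴ J·s)
f₀ = 1.2332e+15 Hz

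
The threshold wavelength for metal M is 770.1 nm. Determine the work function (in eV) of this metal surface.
1.61 eV

At the threshold wavelength, photon energy equals work function:
φ = hc/λ₀

Calculating:
φ = (6.626×10⁻³⁴ J·s)(3×10⁸ m/s) / (770.1×10⁻⁹ m)
φ = 1.61 eV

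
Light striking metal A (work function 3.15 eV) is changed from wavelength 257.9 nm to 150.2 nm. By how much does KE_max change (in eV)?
3.4472 eV

Using Einstein's equation: KE_max = hc/λ - φ

For λ₁ = 257.9 nm:
KE₁ = hc/λ₁ - φ = 4.8075 - 3.15 = 1.6575 eV

For λ₂ = 150.2 nm:
KE₂ = hc/λ₂ - φ = 8.2546 - 3.15 = 5.1046 eV

Change in KE:
ΔKE = KE₂ - KE₁ = 5.1046 - 1.6575 = 3.4472 eV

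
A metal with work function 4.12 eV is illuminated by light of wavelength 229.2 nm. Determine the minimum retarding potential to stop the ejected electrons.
1.2894 V

The stopping potential V_s satisfies: eV_s = KE_max

First, find KE_max using Einstein's equation:
E_photon = hc/λ = 5.4094 eV
KE_max = E_photon - φ = 5.4094 - 4.12 = 1.2894 eV

Since eV_s = KE_max:
V_s = KE_max/e = 1.2894 V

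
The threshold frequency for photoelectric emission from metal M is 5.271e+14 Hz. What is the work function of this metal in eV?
2.18 eV

At the threshold frequency, photon energy equals work function:
φ = hf₀

Calculating:
φ = (6.626×10⁻³⁴ J·s)(5.271e+14 Hz)
φ = 2.18 eV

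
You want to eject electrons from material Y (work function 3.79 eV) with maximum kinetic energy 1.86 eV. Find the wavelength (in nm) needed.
219.44 nm

From Einstein's equation: KE_max = hc/λ - φ

Rearranging for λ:
hc/λ = KE_max + φ
λ = hc/(KE_max + φ)

Required photon energy:
E_photon = KE_max + φ = 1.86 + 3.79 = 5.65 eV

Required wavelength:
λ = hc/E_photon = (6.626×10⁻³⁴)(3×10⁸) / (5.65 × 1.602×10⁻¹⁹)
λ = 219.44 nm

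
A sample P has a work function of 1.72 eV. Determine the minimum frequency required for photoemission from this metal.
4.1589e+14 Hz

The threshold frequency is when the photon energy equals the work function:
hf₀ = φ

Solving for f₀:
f₀ = φ/h = (1.72 eV × 1.602×10⁻¹⁹ J/eV) / (6.626×10⁻³⁴ J·s)
f₀ = 4.1589e+14 Hz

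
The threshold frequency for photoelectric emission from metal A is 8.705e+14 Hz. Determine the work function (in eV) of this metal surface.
3.60 eV

At the threshold frequency, photon energy equals work function:
φ = hf₀

Calculating:
φ = (6.626×10⁻³⁴ J·s)(8.705e+14 Hz)
φ = 3.60 eV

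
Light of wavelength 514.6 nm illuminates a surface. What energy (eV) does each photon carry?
2.4093 eV

Using E = hf = hc/λ:

E = hc/λ = (6.626×10⁻³⁴ J·s)(3×10⁸ m/s) / (514.6×10⁻⁹ m)
E = 2.4093 eV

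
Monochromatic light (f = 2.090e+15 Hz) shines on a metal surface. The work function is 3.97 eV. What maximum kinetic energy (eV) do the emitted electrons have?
4.6735 eV

Using Einstein's photoelectric equation: KE_max = hf - φ

First, calculate the photon energy:
E_photon = hf = (6.626×10⁻³⁴ J·s)(2.090e+15 Hz)
E_photon = 8.6435 eV

Then, the maximum kinetic energy:
KE_max = E_photon - φ = 8.6435 eV - 3.97 eV = 4.6735 eV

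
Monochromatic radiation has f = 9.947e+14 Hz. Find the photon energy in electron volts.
4.1137 eV

Using E = hf:

E = hf = (6.626×10⁻³⁴ J·s)(9.947e+14 Hz)
E = 4.1137 eV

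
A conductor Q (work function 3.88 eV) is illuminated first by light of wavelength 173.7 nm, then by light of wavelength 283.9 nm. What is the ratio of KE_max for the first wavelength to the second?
6.6871

Using Einstein's equation: KE_max = hc/λ - φ

For λ₁ = 173.7 nm:
E₁ = hc/λ₁ = 7.1378 eV
KE₁ = E₁ - φ = 7.1378 - 3.88 = 3.2578 eV

For λ₂ = 283.9 nm:
E₂ = hc/λ₂ = 4.3672 eV
KE₂ = E₂ - φ = 4.3672 - 3.88 = 0.4872 eV

Ratio: KE₁/KE₂ = 3.2578/0.4872 = 6.6871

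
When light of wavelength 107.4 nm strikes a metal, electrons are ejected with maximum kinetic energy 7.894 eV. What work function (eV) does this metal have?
3.65 eV

From Einstein's photoelectric equation: KE_max = hf - φ = hc/λ - φ

Rearranging for φ:
φ = hc/λ - KE_max

Calculate photon energy:
E_photon = hc/λ = 11.5442 eV

Therefore:
φ = 11.5442 - 7.894 = 3.65 eV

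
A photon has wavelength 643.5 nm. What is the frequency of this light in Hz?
4.6588e+14 Hz

Using the wave equation: c = fλ

Solving for frequency:
f = c/λ = (3×10⁸ m/s) / (643.5×10⁻⁹ m)
f = 4.6588e+14 Hz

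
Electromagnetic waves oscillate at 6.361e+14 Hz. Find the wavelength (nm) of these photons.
471.30 nm

Using the wave equation: c = fλ

Solving for wavelength:
λ = c/f = (3×10⁸ m/s) / (6.361e+14 Hz)
λ = 471.30 nm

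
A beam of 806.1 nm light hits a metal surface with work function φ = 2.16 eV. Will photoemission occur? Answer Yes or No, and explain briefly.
No

For photoemission, the photon energy must exceed the work function.

Photon energy: E = hc/λ = 1.5381 eV
Work function: φ = 2.16 eV

Since E_photon (1.5381 eV) < φ (2.16 eV), photoemission will NOT occur.
The threshold wavelength is λ₀ = hc/φ = 574.0 nm.
Since 806.1 nm > 574.0 nm, the photons lack sufficient energy.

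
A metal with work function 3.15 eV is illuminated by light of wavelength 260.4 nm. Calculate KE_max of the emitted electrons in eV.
1.6113 eV

Using Einstein's photoelectric equation: KE_max = hf - φ = hc/λ - φ

First, calculate the photon energy:
E_photon = hc/λ = (6.626×10⁻³⁴ J·s)(3×10⁸ m/s) / (260.4×10⁻⁹ m)
E_photon = 4.7613 eV

Then, the maximum kinetic energy:
KE_max = E_photon - φ = 4.7613 eV - 3.15 eV = 1.6113 eV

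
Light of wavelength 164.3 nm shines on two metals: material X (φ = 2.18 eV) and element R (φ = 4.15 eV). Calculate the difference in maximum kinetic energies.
1.9700 eV

Using KE_max = hc/λ - φ for each metal:

Photon energy: E = hc/λ = 7.5462 eV

For material X (φ₁ = 2.18 eV):
KE₁ = E - φ₁ = 7.5462 - 2.18 = 5.3662 eV

For element R (φ₂ = 4.15 eV):
KE₂ = E - φ₂ = 7.5462 - 4.15 = 3.3962 eV

Difference:
ΔKE = KE₁ - KE₂ = 5.3662 - 3.3962 = 1.9700 eV

Note: The difference equals the difference in work functions: 4.15 - 2.18 = 1.97 eV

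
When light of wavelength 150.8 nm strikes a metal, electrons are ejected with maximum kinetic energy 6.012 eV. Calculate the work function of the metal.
2.21 eV

From Einstein's photoelectric equation: KE_max = hf - φ = hc/λ - φ

Rearranging for φ:
φ = hc/λ - KE_max

Calculate photon energy:
E_photon = hc/λ = 8.2218 eV

Therefore:
φ = 8.2218 - 6.012 = 2.21 eV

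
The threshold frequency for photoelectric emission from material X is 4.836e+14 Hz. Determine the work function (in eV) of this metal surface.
2.00 eV

At the threshold frequency, photon energy equals work function:
φ = hf₀

Calculating:
φ = (6.626×10⁻³⁴ J·s)(4.836e+14 Hz)
φ = 2.00 eV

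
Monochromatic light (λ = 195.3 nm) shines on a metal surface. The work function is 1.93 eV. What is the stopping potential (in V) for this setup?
4.4184 V

The stopping potential V_s satisfies: eV_s = KE_max

First, find KE_max using Einstein's equation:
E_photon = hc/λ = 6.3484 eV
KE_max = E_photon - φ = 6.3484 - 1.93 = 4.4184 eV

Since eV_s = KE_max:
V_s = KE_max/e = 4.4184 V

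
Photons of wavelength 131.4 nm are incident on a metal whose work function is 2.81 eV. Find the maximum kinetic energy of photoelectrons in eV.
6.6256 eV

Using Einstein's photoelectric equation: KE_max = hf - φ = hc/λ - φ

First, calculate the photon energy:
E_photon = hc/λ = (6.626×10⁻³⁴ J·s)(3×10⁸ m/s) / (131.4×10⁻⁹ m)
E_photon = 9.4356 eV

Then, the maximum kinetic energy:
KE_max = E_photon - φ = 9.4356 eV - 2.81 eV = 6.6256 eV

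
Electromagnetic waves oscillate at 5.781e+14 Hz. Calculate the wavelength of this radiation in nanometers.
518.58 nm

Using the wave equation: c = fλ

Solving for wavelength:
λ = c/f = (3×10⁸ m/s) / (5.781e+14 Hz)
λ = 518.58 nm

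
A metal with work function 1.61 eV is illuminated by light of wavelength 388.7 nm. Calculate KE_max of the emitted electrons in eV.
1.5797 eV

Using Einstein's photoelectric equation: KE_max = hf - φ = hc/λ - φ

First, calculate the photon energy:
E_photon = hc/λ = (6.626×10⁻³⁴ J·s)(3×10⁸ m/s) / (388.7×10⁻⁹ m)
E_photon = 3.1897 eV

Then, the maximum kinetic energy:
KE_max = E_photon - φ = 3.1897 eV - 1.61 eV = 1.5797 eV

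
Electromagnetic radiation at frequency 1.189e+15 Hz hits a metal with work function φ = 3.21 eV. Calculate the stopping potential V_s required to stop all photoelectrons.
1.7073 V

The stopping potential V_s satisfies: eV_s = KE_max

First, find KE_max using Einstein's equation:
E_photon = hf = (6.626×10⁻³⁴ J·s)(1.189e+15 Hz) = 4.9173 eV
KE_max = E_photon - φ = 4.9173 - 3.21 = 1.7073 eV

Since eV_s = KE_max:
V_s = KE_max/e = 1.7073 V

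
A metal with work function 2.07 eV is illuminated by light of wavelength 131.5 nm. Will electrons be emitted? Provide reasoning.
Yes

For photoemission, the photon energy must exceed the work function.

Photon energy: E = hc/λ = 9.4285 eV
Work function: φ = 2.07 eV

Since E_photon (9.4285 eV) > φ (2.07 eV), photoemission WILL occur.
The threshold wavelength is λ₀ = hc/φ = 599.0 nm.
Since 131.5 nm < 599.0 nm, the light has sufficient energy.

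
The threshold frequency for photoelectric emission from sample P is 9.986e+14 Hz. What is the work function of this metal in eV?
4.13 eV

At the threshold frequency, photon energy equals work function:
φ = hf₀

Calculating:
φ = (6.626×10⁻³⁴ J·s)(9.986e+14 Hz)
φ = 4.13 eV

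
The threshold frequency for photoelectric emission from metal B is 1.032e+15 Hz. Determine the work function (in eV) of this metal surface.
4.27 eV

At the threshold frequency, photon energy equals work function:
φ = hf₀

Calculating:
φ = (6.626×10⁻³⁴ J·s)(1.032e+15 Hz)
φ = 4.27 eV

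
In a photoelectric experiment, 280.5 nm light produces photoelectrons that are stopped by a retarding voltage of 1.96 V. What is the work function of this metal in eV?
2.46 eV

The stopping potential gives the maximum kinetic energy: KE_max = eV_s = 1.96 eV

From Einstein's photoelectric equation: KE_max = hc/λ - φ
Rearranging: φ = hc/λ - KE_max

Calculate photon energy:
E_photon = hc/λ = (6.626×10⁻³⁴ J·s)(3×10⁸ m/s) / (280.5×10⁻⁹ m) = 4.4201 eV

Therefore:
φ = 4.4201 - 1.96 = 2.46 eV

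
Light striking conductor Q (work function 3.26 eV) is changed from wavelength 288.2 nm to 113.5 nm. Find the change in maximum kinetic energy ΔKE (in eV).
6.6217 eV

Using Einstein's equation: KE_max = hc/λ - φ

For λ₁ = 288.2 nm:
KE₁ = hc/λ₁ - φ = 4.3020 - 3.26 = 1.0420 eV

For λ₂ = 113.5 nm:
KE₂ = hc/λ₂ - φ = 10.9237 - 3.26 = 7.6637 eV

Change in KE:
ΔKE = KE₂ - KE₁ = 7.6637 - 1.0420 = 6.6217 eV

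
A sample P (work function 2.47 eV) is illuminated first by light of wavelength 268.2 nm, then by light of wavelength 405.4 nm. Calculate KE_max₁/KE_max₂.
3.6593

Using Einstein's equation: KE_max = hc/λ - φ

For λ₁ = 268.2 nm:
E₁ = hc/λ₁ = 4.6228 eV
KE₁ = E₁ - φ = 4.6228 - 2.47 = 2.1528 eV

For λ₂ = 405.4 nm:
E₂ = hc/λ₂ = 3.0583 eV
KE₂ = E₂ - φ = 3.0583 - 2.47 = 0.5883 eV

Ratio: KE₁/KE₂ = 2.1528/0.5883 = 3.6593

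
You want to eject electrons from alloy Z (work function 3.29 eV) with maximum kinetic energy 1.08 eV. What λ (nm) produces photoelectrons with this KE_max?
283.72 nm

From Einstein's equation: KE_max = hc/λ - φ

Rearranging for λ:
hc/λ = KE_max + φ
λ = hc/(KE_max + φ)

Required photon energy:
E_photon = KE_max + φ = 1.08 + 3.29 = 4.37 eV

Required wavelength:
λ = hc/E_photon = (6.626×10⁻³⁴)(3×10⁸) / (4.37 × 1.602×10⁻¹⁹)
λ = 283.72 nm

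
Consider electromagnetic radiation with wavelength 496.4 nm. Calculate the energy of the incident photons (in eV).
2.4977 eV

Using E = hf = hc/λ:

E = hc/λ = (6.626×10⁻³⁴ J·s)(3×10⁸ m/s) / (496.4×10⁻⁹ m)
E = 2.4977 eV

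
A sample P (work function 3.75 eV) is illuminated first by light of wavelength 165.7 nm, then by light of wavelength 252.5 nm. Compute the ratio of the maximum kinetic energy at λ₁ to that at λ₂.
3.2169

Using Einstein's equation: KE_max = hc/λ - φ

For λ₁ = 165.7 nm:
E₁ = hc/λ₁ = 7.4825 eV
KE₁ = E₁ - φ = 7.4825 - 3.75 = 3.7325 eV

For λ₂ = 252.5 nm:
E₂ = hc/λ₂ = 4.9103 eV
KE₂ = E₂ - φ = 4.9103 - 3.75 = 1.1603 eV

Ratio: KE₁/KE₂ = 3.7325/1.1603 = 3.2169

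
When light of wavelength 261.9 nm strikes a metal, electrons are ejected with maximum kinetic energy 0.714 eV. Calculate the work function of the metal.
4.02 eV

From Einstein's photoelectric equation: KE_max = hf - φ = hc/λ - φ

Rearranging for φ:
φ = hc/λ - KE_max

Calculate photon energy:
E_photon = hc/λ = 4.7340 eV

Therefore:
φ = 4.7340 - 0.714 = 4.02 eV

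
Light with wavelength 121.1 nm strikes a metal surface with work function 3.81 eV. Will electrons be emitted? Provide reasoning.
Yes

For photoemission, the photon energy must exceed the work function.

Photon energy: E = hc/λ = 10.2382 eV
Work function: φ = 3.81 eV

Since E_photon (10.2382 eV) > φ (3.81 eV), photoemission WILL occur.
The threshold wavelength is λ₀ = hc/φ = 325.4 nm.
Since 121.1 nm < 325.4 nm, the light has sufficient energy.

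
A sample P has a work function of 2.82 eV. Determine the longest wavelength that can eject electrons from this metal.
439.66 nm

The threshold wavelength is when the photon energy equals the work function:
hc/λ₀ = φ

Solving for λ₀:
λ₀ = hc/φ = (6.626×10⁻³⁴ J·s)(3×10⁸ m/s) / (2.82 eV × 1.602×10⁻¹⁹ J/eV)
λ₀ = 439.66 nm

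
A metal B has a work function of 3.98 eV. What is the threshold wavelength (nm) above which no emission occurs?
311.52 nm

The threshold wavelength is when the photon energy equals the work function:
hc/λ₀ = φ

Solving for λ₀:
λ₀ = hc/φ = (6.626×10⁻³⁴ J·s)(3×10⁸ m/s) / (3.98 eV × 1.602×10⁻¹⁹ J/eV)
λ₀ = 311.52 nm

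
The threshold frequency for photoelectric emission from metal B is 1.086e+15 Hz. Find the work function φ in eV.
4.49 eV

At the threshold frequency, photon energy equals work function:
φ = hf₀

Calculating:
φ = (6.626×10⁻³⁴ J·s)(1.086e+15 Hz)
φ = 4.49 eV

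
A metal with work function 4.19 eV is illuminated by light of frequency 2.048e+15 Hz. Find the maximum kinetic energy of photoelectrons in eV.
4.2798 eV

Using Einstein's photoelectric equation: KE_max = hf - φ

First, calculate the photon energy:
E_photon = hf = (6.626×10⁻³⁴ J·s)(2.048e+15 Hz)
E_photon = 8.4698 eV

Then, the maximum kinetic energy:
KE_max = E_photon - φ = 8.4698 eV - 4.19 eV = 4.2798 eV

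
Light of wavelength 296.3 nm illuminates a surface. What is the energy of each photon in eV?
4.1844 eV

Using E = hf = hc/λ:

E = hc/λ = (6.626×10⁻³⁴ J·s)(3×10⁸ m/s) / (296.3×10⁻⁹ m)
E = 4.1844 eV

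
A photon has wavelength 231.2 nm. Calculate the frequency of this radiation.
1.2967e+15 Hz

Using the wave equation: c = fλ

Solving for frequency:
f = c/λ = (3×10⁸ m/s) / (231.2×10⁻⁹ m)
f = 1.2967e+15 Hz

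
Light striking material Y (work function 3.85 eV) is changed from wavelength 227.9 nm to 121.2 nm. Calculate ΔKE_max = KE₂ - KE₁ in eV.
4.7894 eV

Using Einstein's equation: KE_max = hc/λ - φ

For λ₁ = 227.9 nm:
KE₁ = hc/λ₁ - φ = 5.4403 - 3.85 = 1.5903 eV

For λ₂ = 121.2 nm:
KE₂ = hc/λ₂ - φ = 10.2297 - 3.85 = 6.3797 eV

Change in KE:
ΔKE = KE₂ - KE₁ = 6.3797 - 1.5903 = 4.7894 eV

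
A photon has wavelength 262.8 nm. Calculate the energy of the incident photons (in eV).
4.7178 eV

Using E = hf = hc/λ:

E = hc/λ = (6.626×10⁻³⁴ J·s)(3×10⁸ m/s) / (262.8×10⁻⁹ m)
E = 4.7178 eV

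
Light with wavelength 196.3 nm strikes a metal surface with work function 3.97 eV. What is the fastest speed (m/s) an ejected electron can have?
9.0844e+05 m/s

First, find the maximum kinetic energy:
E_photon = hc/λ = 6.3161 eV
KE_max = E_photon - φ = 6.3161 - 3.97 = 2.3461 eV

Convert to Joules: KE_max = 2.3461 × 1.602×10⁻¹⁹ J = 3.7588e-19 J

Then use KE = ½mv² to find velocity:
v = √(2·KE/m) = √(2 × 3.7588e-19 J / 9.109e-31 kg)
v = 9.0844e+05 m/s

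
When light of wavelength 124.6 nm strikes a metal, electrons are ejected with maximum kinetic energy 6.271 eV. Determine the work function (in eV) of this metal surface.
3.68 eV

From Einstein's photoelectric equation: KE_max = hf - φ = hc/λ - φ

Rearranging for φ:
φ = hc/λ - KE_max

Calculate photon energy:
E_photon = hc/λ = 9.9506 eV

Therefore:
φ = 9.9506 - 6.271 = 3.68 eV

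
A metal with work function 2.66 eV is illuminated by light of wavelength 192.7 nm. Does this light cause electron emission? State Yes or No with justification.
Yes

For photoemission, the photon energy must exceed the work function.

Photon energy: E = hc/λ = 6.4341 eV
Work function: φ = 2.66 eV

Since E_photon (6.4341 eV) > φ (2.66 eV), photoemission WILL occur.
The threshold wavelength is λ₀ = hc/φ = 466.1 nm.
Since 192.7 nm < 466.1 nm, the light has sufficient energy.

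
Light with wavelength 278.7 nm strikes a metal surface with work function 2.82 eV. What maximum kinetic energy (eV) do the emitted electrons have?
1.6287 eV

Using Einstein's photoelectric equation: KE_max = hf - φ = hc/λ - φ

First, calculate the photon energy:
E_photon = hc/λ = (6.626×10⁻³⁴ J·s)(3×10⁸ m/s) / (278.7×10⁻⁹ m)
E_photon = 4.4487 eV

Then, the maximum kinetic energy:
KE_max = E_photon - φ = 4.4487 eV - 2.82 eV = 1.6287 eV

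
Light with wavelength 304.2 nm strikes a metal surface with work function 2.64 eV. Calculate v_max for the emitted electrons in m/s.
7.1066e+05 m/s

First, find the maximum kinetic energy:
E_photon = hc/λ = 4.0757 eV
KE_max = E_photon - φ = 4.0757 - 2.64 = 1.4357 eV

Convert to Joules: KE_max = 1.4357 × 1.602×10⁻¹⁹ J = 2.3003e-19 J

Then use KE = ½mv² to find velocity:
v = √(2·KE/m) = √(2 × 2.3003e-19 J / 9.109e-31 kg)
v = 7.1066e+05 m/s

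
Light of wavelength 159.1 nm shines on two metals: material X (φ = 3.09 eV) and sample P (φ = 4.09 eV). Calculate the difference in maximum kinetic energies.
1.0000 eV

Using KE_max = hc/λ - φ for each metal:

Photon energy: E = hc/λ = 7.7928 eV

For material X (φ₁ = 3.09 eV):
KE₁ = E - φ₁ = 7.7928 - 3.09 = 4.7028 eV

For sample P (φ₂ = 4.09 eV):
KE₂ = E - φ₂ = 7.7928 - 4.09 = 3.7028 eV

Difference:
ΔKE = KE₁ - KE₂ = 4.7028 - 3.7028 = 1.0000 eV

Note: The difference equals the difference in work functions: 4.09 - 3.09 = 1.00 eV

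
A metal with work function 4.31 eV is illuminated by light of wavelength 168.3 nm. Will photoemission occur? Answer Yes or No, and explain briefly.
Yes

For photoemission, the photon energy must exceed the work function.

Photon energy: E = hc/λ = 7.3669 eV
Work function: φ = 4.31 eV

Since E_photon (7.3669 eV) > φ (4.31 eV), photoemission WILL occur.
The threshold wavelength is λ₀ = hc/φ = 287.7 nm.
Since 168.3 nm < 287.7 nm, the light has sufficient energy.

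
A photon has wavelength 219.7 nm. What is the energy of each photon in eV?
5.6433 eV

Using E = hf = hc/λ:

E = hc/λ = (6.626×10⁻³⁴ J·s)(3×10⁸ m/s) / (219.7×10⁻⁹ m)
E = 5.6433 eV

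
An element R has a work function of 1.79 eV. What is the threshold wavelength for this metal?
692.65 nm

The threshold wavelength is when the photon energy equals the work function:
hc/λ₀ = φ

Solving for λ₀:
λ₀ = hc/φ = (6.626×10⁻³⁴ J·s)(3×10⁸ m/s) / (1.79 eV × 1.602×10⁻¹⁹ J/eV)
λ₀ = 692.65 nm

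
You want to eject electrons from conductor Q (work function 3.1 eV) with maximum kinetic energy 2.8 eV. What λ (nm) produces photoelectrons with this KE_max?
210.14 nm

From Einstein's equation: KE_max = hc/λ - φ

Rearranging for λ:
hc/λ = KE_max + φ
λ = hc/(KE_max + φ)

Required photon energy:
E_photon = KE_max + φ = 2.8 + 3.1 = 5.90 eV

Required wavelength:
λ = hc/E_photon = (6.626×10⁻³⁴)(3×10⁸) / (5.90 × 1.602×10⁻¹⁹)
λ = 210.14 nm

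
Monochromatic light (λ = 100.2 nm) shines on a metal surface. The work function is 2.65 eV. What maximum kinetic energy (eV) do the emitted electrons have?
9.7237 eV

Using Einstein's photoelectric equation: KE_max = hf - φ = hc/λ - φ

First, calculate the photon energy:
E_photon = hc/λ = (6.626×10⁻³⁴ J·s)(3×10⁸ m/s) / (100.2×10⁻⁹ m)
E_photon = 12.3737 eV

Then, the maximum kinetic energy:
KE_max = E_photon - φ = 12.3737 eV - 2.65 eV = 9.7237 eV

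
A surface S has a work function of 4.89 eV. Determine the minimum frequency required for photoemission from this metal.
1.1824e+15 Hz

The threshold frequency is when the photon energy equals the work function:
hf₀ = φ

Solving for f₀:
f₀ = φ/h = (4.89 eV × 1.602×10⁻¹⁹ J/eV) / (6.626×10⁻³⁴ J·s)
f₀ = 1.1824e+15 Hz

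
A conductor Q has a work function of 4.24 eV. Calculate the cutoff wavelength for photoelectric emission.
292.42 nm

The threshold wavelength is when the photon energy equals the work function:
hc/λ₀ = φ

Solving for λ₀:
λ₀ = hc/φ = (6.626×10⁻³⁴ J·s)(3×10⁸ m/s) / (4.24 eV × 1.602×10⁻¹⁹ J/eV)
λ₀ = 292.42 nm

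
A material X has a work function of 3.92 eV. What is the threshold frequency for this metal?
9.4785e+14 Hz

The threshold frequency is when the photon energy equals the work function:
hf₀ = φ

Solving for f₀:
f₀ = φ/h = (3.92 eV × 1.602×10⁻¹⁹ J/eV) / (6.626×10⁻³⁴ J·s)
f₀ = 9.4785e+14 Hz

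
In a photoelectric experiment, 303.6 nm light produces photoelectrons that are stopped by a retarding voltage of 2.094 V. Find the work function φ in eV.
1.99 eV

The stopping potential gives the maximum kinetic energy: KE_max = eV_s = 2.094 eV

From Einstein's photoelectric equation: KE_max = hc/λ - φ
Rearranging: φ = hc/λ - KE_max

Calculate photon energy:
E_photon = hc/λ = (6.626×10⁻³⁴ J·s)(3×10⁸ m/s) / (303.6×10⁻⁹ m) = 4.0838 eV

Therefore:
φ = 4.0838 - 2.094 = 1.99 eV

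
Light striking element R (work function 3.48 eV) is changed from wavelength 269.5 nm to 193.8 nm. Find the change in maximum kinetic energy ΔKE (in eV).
1.7970 eV

Using Einstein's equation: KE_max = hc/λ - φ

For λ₁ = 269.5 nm:
KE₁ = hc/λ₁ - φ = 4.6005 - 3.48 = 1.1205 eV

For λ₂ = 193.8 nm:
KE₂ = hc/λ₂ - φ = 6.3975 - 3.48 = 2.9175 eV

Change in KE:
ΔKE = KE₂ - KE₁ = 2.9175 - 1.1205 = 1.7970 eV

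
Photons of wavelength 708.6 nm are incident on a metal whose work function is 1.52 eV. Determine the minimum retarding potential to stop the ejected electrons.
0.2297 V

The stopping potential V_s satisfies: eV_s = KE_max

First, find KE_max using Einstein's equation:
E_photon = hc/λ = 1.7497 eV
KE_max = E_photon - φ = 1.7497 - 1.52 = 0.2297 eV

Since eV_s = KE_max:
V_s = KE_max/e = 0.2297 V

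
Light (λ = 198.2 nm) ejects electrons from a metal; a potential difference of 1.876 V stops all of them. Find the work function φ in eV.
4.38 eV

The stopping potential gives the maximum kinetic energy: KE_max = eV_s = 1.876 eV

From Einstein's photoelectric equation: KE_max = hc/λ - φ
Rearranging: φ = hc/λ - KE_max

Calculate photon energy:
E_photon = hc/λ = (6.626×10⁻³⁴ J·s)(3×10⁸ m/s) / (198.2×10⁻⁹ m) = 6.2555 eV

Therefore:
φ = 6.2555 - 1.876 = 4.38 eV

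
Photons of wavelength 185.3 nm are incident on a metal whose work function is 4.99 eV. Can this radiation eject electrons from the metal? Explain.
Yes

For photoemission, the photon energy must exceed the work function.

Photon energy: E = hc/λ = 6.6910 eV
Work function: φ = 4.99 eV

Since E_photon (6.6910 eV) > φ (4.99 eV), photoemission WILL occur.
The threshold wavelength is λ₀ = hc/φ = 248.5 nm.
Since 185.3 nm < 248.5 nm, the light has sufficient energy.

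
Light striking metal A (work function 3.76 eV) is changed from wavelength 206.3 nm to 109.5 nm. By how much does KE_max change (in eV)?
5.3129 eV

Using Einstein's equation: KE_max = hc/λ - φ

For λ₁ = 206.3 nm:
KE₁ = hc/λ₁ - φ = 6.0099 - 3.76 = 2.2499 eV

For λ₂ = 109.5 nm:
KE₂ = hc/λ₂ - φ = 11.3228 - 3.76 = 7.5628 eV

Change in KE:
ΔKE = KE₂ - KE₁ = 7.5628 - 2.2499 = 5.3129 eV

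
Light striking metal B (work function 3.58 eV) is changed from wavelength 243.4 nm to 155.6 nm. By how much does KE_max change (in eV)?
2.8743 eV

Using Einstein's equation: KE_max = hc/λ - φ

For λ₁ = 243.4 nm:
KE₁ = hc/λ₁ - φ = 5.0938 - 3.58 = 1.5138 eV

For λ₂ = 155.6 nm:
KE₂ = hc/λ₂ - φ = 7.9681 - 3.58 = 4.3881 eV

Change in KE:
ΔKE = KE₂ - KE₁ = 4.3881 - 1.5138 = 2.8743 eV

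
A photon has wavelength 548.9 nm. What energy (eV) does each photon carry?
2.2588 eV

Using E = hf = hc/λ:

E = hc/λ = (6.626×10⁻³⁴ J·s)(3×10⁸ m/s) / (548.9×10⁻⁹ m)
E = 2.2588 eV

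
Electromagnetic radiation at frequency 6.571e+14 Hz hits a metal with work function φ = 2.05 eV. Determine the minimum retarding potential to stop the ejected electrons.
0.6675 V

The stopping potential V_s satisfies: eV_s = KE_max

First, find KE_max using Einstein's equation:
E_photon = hf = (6.626×10⁻³⁴ J·s)(6.571e+14 Hz) = 2.7175 eV
KE_max = E_photon - φ = 2.7175 - 2.05 = 0.6675 eV

Since eV_s = KE_max:
V_s = KE_max/e = 0.6675 V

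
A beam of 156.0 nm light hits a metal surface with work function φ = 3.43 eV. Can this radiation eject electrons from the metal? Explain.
Yes

For photoemission, the photon energy must exceed the work function.

Photon energy: E = hc/λ = 7.9477 eV
Work function: φ = 3.43 eV

Since E_photon (7.9477 eV) > φ (3.43 eV), photoemission WILL occur.
The threshold wavelength is λ₀ = hc/φ = 361.5 nm.
Since 156.0 nm < 361.5 nm, the light has sufficient energy.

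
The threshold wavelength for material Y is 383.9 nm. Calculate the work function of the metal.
3.23 eV

At the threshold wavelength, photon energy equals work function:
φ = hc/λ₀

Calculating:
φ = (6.626×10⁻³⁴ J·s)(3×10⁸ m/s) / (383.9×10⁻⁹ m)
φ = 3.23 eV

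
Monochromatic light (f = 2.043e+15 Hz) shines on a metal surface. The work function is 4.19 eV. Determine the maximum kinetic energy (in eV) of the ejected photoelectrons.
4.2592 eV

Using Einstein's photoelectric equation: KE_max = hf - φ

First, calculate the photon energy:
E_photon = hf = (6.626×10⁻³⁴ J·s)(2.043e+15 Hz)
E_photon = 8.4492 eV

Then, the maximum kinetic energy:
KE_max = E_photon - φ = 8.4492 eV - 4.19 eV = 4.2592 eV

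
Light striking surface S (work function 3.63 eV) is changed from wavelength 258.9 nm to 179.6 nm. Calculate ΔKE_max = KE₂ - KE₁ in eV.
2.1145 eV

Using Einstein's equation: KE_max = hc/λ - φ

For λ₁ = 258.9 nm:
KE₁ = hc/λ₁ - φ = 4.7889 - 3.63 = 1.1589 eV

For λ₂ = 179.6 nm:
KE₂ = hc/λ₂ - φ = 6.9034 - 3.63 = 3.2734 eV

Change in KE:
ΔKE = KE₂ - KE₁ = 3.2734 - 1.1589 = 2.1145 eV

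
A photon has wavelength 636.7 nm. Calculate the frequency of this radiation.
4.7085e+14 Hz

Using the wave equation: c = fλ

Solving for frequency:
f = c/λ = (3×10⁸ m/s) / (636.7×10⁻⁹ m)
f = 4.7085e+14 Hz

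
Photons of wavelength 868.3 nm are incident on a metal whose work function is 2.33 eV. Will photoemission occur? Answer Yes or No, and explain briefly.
No

For photoemission, the photon energy must exceed the work function.

Photon energy: E = hc/λ = 1.4279 eV
Work function: φ = 2.33 eV

Since E_photon (1.4279 eV) < φ (2.33 eV), photoemission will NOT occur.
The threshold wavelength is λ₀ = hc/φ = 532.1 nm.
Since 868.3 nm > 532.1 nm, the photons lack sufficient energy.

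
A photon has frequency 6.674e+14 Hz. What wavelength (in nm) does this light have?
449.19 nm

Using the wave equation: c = fλ

Solving for wavelength:
λ = c/f = (3×10⁸ m/s) / (6.674e+14 Hz)
λ = 449.19 nm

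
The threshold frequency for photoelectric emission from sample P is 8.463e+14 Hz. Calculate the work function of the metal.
3.50 eV

At the threshold frequency, photon energy equals work function:
φ = hf₀

Calculating:
φ = (6.626×10⁻³⁴ J·s)(8.463e+14 Hz)
φ = 3.50 eV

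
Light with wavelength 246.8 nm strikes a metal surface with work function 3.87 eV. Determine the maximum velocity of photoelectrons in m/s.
6.3704e+05 m/s

First, find the maximum kinetic energy:
E_photon = hc/λ = 5.0237 eV
KE_max = E_photon - φ = 5.0237 - 3.87 = 1.1537 eV

Convert to Joules: KE_max = 1.1537 × 1.602×10⁻¹⁹ J = 1.8484e-19 J

Then use KE = ½mv² to find velocity:
v = √(2·KE/m) = √(2 × 1.8484e-19 J / 9.109e-31 kg)
v = 6.3704e+05 m/s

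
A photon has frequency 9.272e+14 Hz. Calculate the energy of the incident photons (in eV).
3.8346 eV

Using E = hf:

E = hf = (6.626×10⁻³⁴ J·s)(9.272e+14 Hz)
E = 3.8346 eV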